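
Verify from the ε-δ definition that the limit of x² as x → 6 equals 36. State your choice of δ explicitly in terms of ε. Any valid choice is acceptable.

δ = min(1, ε/13)

Let ε > 0. We seek δ > 0 with 0 < |x − 6| < δ ⇒ |x² − 36| < ε.
Factor: x² − 36 = (x − 6)(x + 6), so |x² − 36| = |x − 6|·|x + 6|.
Restrict δ ≤ 1. Then |x − 6| < 1 gives |x| < 7, so by the triangle inequality |x + 6| ≤ 7 + 6 = 13.
Hence |x² − 36| ≤ 13|x − 6|, which is < ε once |x − 6| < ε/13.
Take δ = min(1, ε/13). If 0 < |x − 6| < δ then both bounds hold and |x² − 36| ≤ 13|x − 6| < 13·(ε/13) = ε.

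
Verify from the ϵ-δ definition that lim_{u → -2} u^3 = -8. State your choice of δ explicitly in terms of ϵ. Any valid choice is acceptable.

Suppose ϵ > 0. We seek δ > 0 with 0 < |u + 2| < δ ⇒ |u^3 + 8| < ϵ.
Factor: u^3 + 8 = (u + 2)(u^2 - 2u + 4), so |u^3 + 8| = |u + 2|·|u^2 - 2u + 4|.
Impose δ ≤ 2 so that |u| < 4; then |u^2 - 2u + 4| ≤ 28.
Hence |u^3 + 8| ≤ 28|u + 2|, which is < ϵ once |u + 2| < ϵ/28.
Take δ = min(2, ϵ/28). If 0 < |u + 2| < δ then both bounds hold and |u^3 + 8| ≤ 28|u + 2| < 28·(ϵ/28) = ϵ.

δ = min(2, ϵ/28)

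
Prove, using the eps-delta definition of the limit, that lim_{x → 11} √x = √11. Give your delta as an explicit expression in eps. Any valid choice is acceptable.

delta = min(11, √11·eps)

Fix eps > 0. We want delta > 0 such that 0 < |x − 11| < delta implies |√x − √11| < eps.
Multiplying by the conjugate, |√x − √11| = |x − 11|/(√x + √11).
Restrict delta ≤ 11 so that |x − 11| < 11 forces x > 0, and then √x + √11 > √11.
Hence |√x − √11| < |x − 11|/√11, which is < eps once |x − 11| < √11·eps.
Take delta = min(11, √11·eps). If 0 < |x − 11| < delta then x > 0 and |√x − √11| < |x − 11|/√11 < eps.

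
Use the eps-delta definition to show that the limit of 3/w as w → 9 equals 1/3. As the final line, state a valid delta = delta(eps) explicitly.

delta = min(9/2, (27/2)eps)

Suppose eps > 0. We seek delta > 0 such that 0 < |w − 9| < delta implies |3/w − (1/3)| < eps.
|3/w − (1/3)| = 3·|9 − w|/(9·|w|) = 3|w − 9|/(9|w|).
Restrict delta ≤ 9/2. Then |w − 9| < 9/2 gives |w| > 9/2, so 9|w| > 81/2.
Then |3/w − (1/3)| < 3|w − 9|/(81/2), which is < eps when |w − 9| < (27/2)eps.
Take delta = min(9/2, (27/2)eps). Then 0 < |w − 9| < delta gives both |w − 9| < 9/2 and |w − 9| < (27/2)eps, so |3/w − (1/3)| < eps.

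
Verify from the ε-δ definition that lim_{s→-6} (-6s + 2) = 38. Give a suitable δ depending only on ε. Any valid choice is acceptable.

δ = ε/6

Suppose ε > 0. We need δ > 0 so that 0 < |s + 6| < δ implies |(-6s + 2) − 38| < ε.
|(-6s + 2) − 38| = |-6s - 36| = 6|s + 6|.
Thus it suffices that |s + 6| < ε/6.
Choosing δ = ε/6 gives |(-6s + 2) − 38| = 6|s + 6| < ε whenever |s + 6| < δ.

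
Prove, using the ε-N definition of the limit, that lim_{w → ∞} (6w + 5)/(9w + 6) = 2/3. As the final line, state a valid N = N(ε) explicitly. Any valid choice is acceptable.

N = (1/9)/ε

Let ε > 0. We seek N > 0 such that w > N implies |(6w + 5)/(9w + 6) − (2/3)| < ε.
(6w + 5)/(9w + 6) − (2/3) = (9(6w + 5) − 6(9w + 6)) / (9(9w + 6)) = 9/(9(9w + 6)).
For w > 0 we have 9w + 6 > 9w, so |(6w + 5)/(9w + 6) − (2/3)| = 9/(9(9w + 6)) < 9/(9·9w) = (1/9)/w.
Thus |(6w + 5)/(9w + 6) − (2/3)| < ε whenever w > (1/9)/ε.
Take N = (1/9)/ε. If w > N then |(6w + 5)/(9w + 6) − (2/3)| < (1/9)/w < ε.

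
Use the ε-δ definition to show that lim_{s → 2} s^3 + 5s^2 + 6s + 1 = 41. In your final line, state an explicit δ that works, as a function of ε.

Fix ε > 0. We want δ > 0 such that 0 < |s − 2| < δ implies |(s^3 + 5s^2 + 6s + 1) − 41| < ε.
(s^3 + 5s^2 + 6s + 1) − 41 = s^3 + 5s^2 + 6s - 40 = (s − 2)(s^2 + 7s + 20).
So |(s^3 + 5s^2 + 6s + 1) − 41| = |s − 2|·|s^2 + 7s + 20|.
Assume first that |s − 2| < 1, so |s| < 3. Then |s^2 + 7s + 20| ≤ 3^2 + 7·3 + 20 = 50.
Hence |(s^3 + 5s^2 + 6s + 1) − 41| ≤ 50|s − 2| < ε provided |s − 2| < ε/50.
Take δ = min(1, ε/50). Then 0 < |s − 2| < δ gives both |s − 2| < 1 and |s − 2| < ε/50, so |(s^3 + 5s^2 + 6s + 1) − 41| < ε.

δ = min(1, ε/50)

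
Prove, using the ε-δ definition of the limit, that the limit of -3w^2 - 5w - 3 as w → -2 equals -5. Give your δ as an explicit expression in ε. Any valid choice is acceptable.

δ = min(1, ε/10)

Fix ε > 0. We want δ > 0 such that 0 < |w + 2| < δ implies |(-3w^2 - 5w - 3) + 5| < ε.
(-3w^2 - 5w - 3) + 5 = -3w^2 - 5w + 2 = (w + 2)(-3w + 1).
So |(-3w^2 - 5w - 3) + 5| = |w + 2|·|-3w + 1|.
Require δ ≤ 1. Then |w + 2| < 1 gives |w| < 3, and by the triangle inequality |-3w + 1| ≤ 3·3 + 1 = 10.
Hence |(-3w^2 - 5w - 3) + 5| ≤ 10|w + 2| < ε provided |w + 2| < ε/10.
Choosing δ = min(1, ε/10) ensures both conditions, hence |(-3w^2 - 5w - 3) + 5| < ε.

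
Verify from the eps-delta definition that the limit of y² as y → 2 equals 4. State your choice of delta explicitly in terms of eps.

delta = min(1, eps/5)

Let eps > 0 be given. We seek delta > 0 with 0 < |y − 2| < delta ⇒ |y² − 4| < eps.
Factor: y² − 4 = (y − 2)(y + 2), so |y² − 4| = |y − 2|·|y + 2|.
Impose delta ≤ 1 so that |y| < 3; then |y + 2| ≤ 5.
Hence |y² − 4| ≤ 5|y − 2|, which is < eps once |y − 2| < eps/5.
Take delta = min(1, eps/5). If 0 < |y − 2| < delta then both bounds hold and |y² − 4| ≤ 5|y − 2| < 5·(eps/5) = eps.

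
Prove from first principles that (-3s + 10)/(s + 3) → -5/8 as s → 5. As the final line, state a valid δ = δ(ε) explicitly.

Let ε > 0. We want δ > 0 with 0 < |s − 5| < δ ⇒ |(-3s + 10)/(s + 3) + 5/8| < ε.
Combining over a common denominator, (-3s + 10)/(s + 3) + 5/8 = [(-3s + 10)·8 − (-5)·(s + 3)] / [8·(s + 3)] = -19(s − 5) / (8(s + 3)).
So |(-3s + 10)/(s + 3) + 5/8| = 19|s − 5| / (8·|s + 3|).
Require δ ≤ 4, so |s + 3| ≥ |8| − |s − 5| > 8 − 4 = 4.
Hence |(-3s + 10)/(s + 3) + 5/8| < 19|s − 5|/(8·4) = (19/32)|s − 5|, which is < ε once |s − 5| < (32/19)ε.
Take δ = min(4, (32/19)ε). Then 0 < |s − 5| < δ forces both bounds, so |(-3s + 10)/(s + 3) + 5/8| < ε.

δ = min(4, (32/19)ε)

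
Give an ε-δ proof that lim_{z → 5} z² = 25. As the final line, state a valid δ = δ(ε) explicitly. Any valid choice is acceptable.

Let ε > 0 be given. We seek δ > 0 with 0 < |z − 5| < δ ⇒ |z² − 25| < ε.
Factor: z² − 25 = (z − 5)(z + 5), so |z² − 25| = |z − 5|·|z + 5|.
Impose δ ≤ 1 so that |z| < 6; then |z + 5| ≤ 11.
Hence |z² − 25| ≤ 11|z − 5|, which is < ε once |z − 5| < ε/11.
Take δ = min(1, ε/11). If 0 < |z − 5| < δ then both bounds hold and |z² − 25| ≤ 11|z − 5| < 11·(ε/11) = ε.

δ = min(1, ε/11)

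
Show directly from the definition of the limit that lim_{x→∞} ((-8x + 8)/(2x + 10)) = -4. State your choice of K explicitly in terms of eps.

K = 24/eps

Let eps > 0. We seek K > 0 such that x > K implies |(-8x + 8)/(2x + 10) + 4| < eps.
(-8x + 8)/(2x + 10) + 4 = (2(-8x + 8) − (-8)(2x + 10)) / (2(2x + 10)) = 96/(2(2x + 10)).
For x > 0 we have 2x + 10 > 2x, so |(-8x + 8)/(2x + 10) + 4| = 96/(2(2x + 10)) < 96/(2·2x) = 24/x.
Thus |(-8x + 8)/(2x + 10) + 4| < eps whenever x > 24/eps.
Take K = 24/eps. If x > K then |(-8x + 8)/(2x + 10) + 4| < 24/x < eps.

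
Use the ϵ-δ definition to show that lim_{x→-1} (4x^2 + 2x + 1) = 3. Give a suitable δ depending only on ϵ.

δ = min(1, ϵ/10)

Suppose ϵ > 0. We want δ > 0 such that 0 < |x + 1| < δ implies |(4x^2 + 2x + 1) − 3| < ϵ.
(4x^2 + 2x + 1) − 3 = 4x^2 + 2x - 2 = (x + 1)(4x - 2).
So |(4x^2 + 2x + 1) − 3| = |x + 1|·|4x - 2|.
Assume first that |x + 1| < 1, so |x| < 2. Then |4x - 2| ≤ 4·2 + 2 = 10.
Hence |(4x^2 + 2x + 1) − 3| ≤ 10|x + 1| < ϵ provided |x + 1| < ϵ/10.
Take δ = min(1, ϵ/10). Then 0 < |x + 1| < δ gives both |x + 1| < 1 and |x + 1| < ϵ/10, so |(4x^2 + 2x + 1) − 3| < ϵ.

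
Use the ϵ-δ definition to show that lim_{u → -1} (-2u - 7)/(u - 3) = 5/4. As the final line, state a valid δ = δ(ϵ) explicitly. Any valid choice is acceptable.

Let ϵ > 0 be given. We want δ > 0 with 0 < |u + 1| < δ ⇒ |(-2u - 7)/(u - 3) − (5/4)| < ϵ.
Combining over a common denominator, (-2u - 7)/(u - 3) − (5/4) = [(-2u - 7)·(-4) − (-5)·(u - 3)] / [(-4)·(u - 3)] = 13(u + 1) / ((-4)(u - 3)).
So |(-2u - 7)/(u - 3) − (5/4)| = 13|u + 1| / (4·|u − 3|).
Restrict δ ≤ 2. Then |u + 1| < 2 gives |u − 3| = |(u + 1) + (-4)| ≥ 4 − 2 = 2.
Hence |(-2u - 7)/(u - 3) − (5/4)| < 13|u + 1|/(4·2) = (13/8)|u + 1|, which is < ϵ once |u + 1| < (8/13)ϵ.
Take δ = min(2, (8/13)ϵ). Then 0 < |u + 1| < δ forces both bounds, so |(-2u - 7)/(u - 3) − (5/4)| < ϵ.

δ = min(2, (8/13)ϵ)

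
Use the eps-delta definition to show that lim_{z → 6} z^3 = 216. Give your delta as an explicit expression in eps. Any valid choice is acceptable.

Fix eps > 0. We seek delta > 0 with 0 < |z − 6| < delta ⇒ |z^3 − 216| < eps.
Factor: z^3 − 216 = (z − 6)(z^2 + 6z + 36), so |z^3 − 216| = |z − 6|·|z^2 + 6z + 36|.
Impose delta ≤ 2 so that |z| < 8; then |z^2 + 6z + 36| ≤ 148.
Hence |z^3 − 216| ≤ 148|z − 6|, which is < eps once |z − 6| < eps/148.
Take delta = min(2, eps/148). If 0 < |z − 6| < delta then both bounds hold and |z^3 − 216| ≤ 148|z − 6| < 148·(eps/148) = eps.

delta = min(2, eps/148)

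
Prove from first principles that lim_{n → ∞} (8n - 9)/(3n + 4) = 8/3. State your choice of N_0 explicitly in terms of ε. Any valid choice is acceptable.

N_0 = (59/9)/ε

Let ε > 0 be given. For n ≥ 1, |(8n - 9)/(3n + 4) − (8/3)| = |-59|/(3(3n + 4)) = 59/(3(3n + 4)).
Since 3n + 4 ≥ 3n for n ≥ 1, this is ≤ 59/(3·3n) = (59/9)/n.
So |(8n - 9)/(3n + 4) − (8/3)| < ε whenever n > (59/9)/ε.
Take N_0 = (59/9)/ε. If n > N_0 then |(8n - 9)/(3n + 4) − (8/3)| ≤ (59/9)/n < ε.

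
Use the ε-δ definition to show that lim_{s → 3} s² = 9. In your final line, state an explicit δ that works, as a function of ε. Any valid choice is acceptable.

δ = min(1, ε/7)

Let ε > 0. We seek δ > 0 with 0 < |s − 3| < δ ⇒ |s² − 9| < ε.
Factor: s² − 9 = (s − 3)(s + 3), so |s² − 9| = |s − 3|·|s + 3|.
Restrict δ ≤ 1. Then |s − 3| < 1 gives |s| < 4, so by the triangle inequality |s + 3| ≤ 4 + 3 = 7.
Hence |s² − 9| ≤ 7|s − 3|, which is < ε once |s − 3| < ε/7.
Take δ = min(1, ε/7). If 0 < |s − 3| < δ then both bounds hold and |s² − 9| ≤ 7|s − 3| < 7·(ε/7) = ε.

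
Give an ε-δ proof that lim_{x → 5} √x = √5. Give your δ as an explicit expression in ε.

Let ε > 0. We want δ > 0 such that 0 < |x − 5| < δ implies |√x − √5| < ε.
Multiplying by the conjugate, |√x − √5| = |x − 5|/(√x + √5).
Restrict δ ≤ 5 so that |x − 5| < 5 forces x > 0, and then √x + √5 > √5.
Hence |√x − √5| < |x − 5|/√5, which is < ε once |x − 5| < √5·ε.
Take δ = min(5, √5·ε). If 0 < |x − 5| < δ then x > 0 and |√x − √5| < |x − 5|/√5 < ε.

δ = min(5, √5·ε)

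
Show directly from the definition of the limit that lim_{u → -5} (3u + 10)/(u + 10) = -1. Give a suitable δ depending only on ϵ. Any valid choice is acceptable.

Fix ϵ > 0. We want δ > 0 with 0 < |u + 5| < δ ⇒ |(3u + 10)/(u + 10) + 1| < ϵ.
Combining over a common denominator, (3u + 10)/(u + 10) + 1 = [(3u + 10)·5 − (-5)·(u + 10)] / [5·(u + 10)] = 20(u + 5) / (5(u + 10)).
So |(3u + 10)/(u + 10) + 1| = 20|u + 5| / (5·|u + 10|).
Require δ ≤ 5/2, so |u + 10| ≥ |5| − |u + 5| > 5 − 5/2 = 5/2.
Hence |(3u + 10)/(u + 10) + 1| < 20|u + 5|/(5·(5/2)) = (8/5)|u + 5|, which is < ϵ once |u + 5| < (5/8)ϵ.
Take δ = min(5/2, (5/8)ϵ). Then 0 < |u + 5| < δ forces both bounds, so |(3u + 10)/(u + 10) + 1| < ϵ.

δ = min(5/2, (5/8)ϵ)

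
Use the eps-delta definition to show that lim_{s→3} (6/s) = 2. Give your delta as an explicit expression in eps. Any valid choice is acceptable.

Fix eps > 0. We seek delta > 0 such that 0 < |s − 3| < delta implies |6/s − 2| < eps.
|6/s − 2| = 6·|3 − s|/(3·|s|) = 6|s − 3|/(3|s|).
Restrict delta ≤ 3/2. Then |s − 3| < 3/2 gives |s| > 3/2, so 3|s| > 9/2.
Then |6/s − 2| < 6|s − 3|/(9/2), which is < eps when |s − 3| < (3/4)eps.
Take delta = min(3/2, (3/4)eps). Then 0 < |s − 3| < delta gives both |s − 3| < 3/2 and |s − 3| < (3/4)eps, so |6/s − 2| < eps.

delta = min(3/2, (3/4)eps)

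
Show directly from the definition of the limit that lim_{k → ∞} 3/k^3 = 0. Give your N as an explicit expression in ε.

N = (3/ε)^{1/3}

Let ε > 0. For k ≥ 1, |3/k^3 − 0| = 3/k^3.
3/k^3 < ε ⇔ k^3 > 3/ε ⇔ k > (3/ε)^{1/3}.
Take N = (3/ε)^{1/3}. Then k > N implies 3/k^3 < ε.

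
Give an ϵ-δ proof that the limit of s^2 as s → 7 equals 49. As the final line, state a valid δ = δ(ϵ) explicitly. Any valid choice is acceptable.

Let ϵ > 0. We seek δ > 0 with 0 < |s − 7| < δ ⇒ |s^2 − 49| < ϵ.
Factor: s^2 − 49 = (s − 7)(s + 7), so |s^2 − 49| = |s − 7|·|s + 7|.
Restrict δ ≤ 1. Then |s − 7| < 1 gives |s| < 8, so by the triangle inequality |s + 7| ≤ 8 + 7 = 15.
Hence |s^2 − 49| ≤ 15|s − 7|, which is < ϵ once |s − 7| < ϵ/15.
Take δ = min(1, ϵ/15). If 0 < |s − 7| < δ then both bounds hold and |s^2 − 49| ≤ 15|s − 7| < 15·(ϵ/15) = ϵ.

δ = min(1, ϵ/15)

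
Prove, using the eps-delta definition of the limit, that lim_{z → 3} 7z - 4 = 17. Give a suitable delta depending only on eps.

delta = eps/7

Let eps > 0 be given. We need delta > 0 so that 0 < |z − 3| < delta implies |(7z - 4) − 17| < eps.
Since (7z - 4) − 17 = 7(z − 3), we have |(7z - 4) − 17| = 7|z − 3|.
So 7|z − 3| < eps exactly when |z − 3| < eps/7.
Choosing delta = eps/7 gives |(7z - 4) − 17| = 7|z − 3| < eps whenever |z − 3| < delta.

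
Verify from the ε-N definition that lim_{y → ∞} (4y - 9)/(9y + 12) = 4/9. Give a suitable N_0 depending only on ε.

Let ε > 0. We seek N_0 > 0 such that y > N_0 implies |(4y - 9)/(9y + 12) − (4/9)| < ε.
(4y - 9)/(9y + 12) − (4/9) = (9(4y - 9) − 4(9y + 12)) / (9(9y + 12)) = -129/(9(9y + 12)).
For y > 0 we have 9y + 12 > 9y, so |(4y - 9)/(9y + 12) − (4/9)| = 129/(9(9y + 12)) < 129/(9·9y) = (43/27)/y.
Thus |(4y - 9)/(9y + 12) − (4/9)| < ε whenever y > (43/27)/ε.
Take N_0 = (43/27)/ε. If y > N_0 then |(4y - 9)/(9y + 12) − (4/9)| < (43/27)/y < ε.

N_0 = (43/27)/ε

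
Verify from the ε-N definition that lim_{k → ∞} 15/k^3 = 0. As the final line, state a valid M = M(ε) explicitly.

M = (15/ε)^{1/3}

Let ε > 0. For k ≥ 1, |15/k^3 − 0| = 15/k^3.
15/k^3 < ε ⇔ k^3 > 15/ε ⇔ k > (15/ε)^{1/3}.
Take M = (15/ε)^{1/3}. Then k > M implies 15/k^3 < ε.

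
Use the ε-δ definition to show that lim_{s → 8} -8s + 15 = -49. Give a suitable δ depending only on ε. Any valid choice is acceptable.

δ = ε/8

Let ε > 0. We need δ > 0 so that 0 < |s − 8| < δ implies |(-8s + 15) + 49| < ε.
Since (-8s + 15) + 49 = -8(s − 8), we have |(-8s + 15) + 49| = 8|s − 8|.
So 8|s − 8| < ε exactly when |s − 8| < ε/8.
Choosing δ = ε/8 gives |(-8s + 15) + 49| = 8|s − 8| < ε whenever |s − 8| < δ.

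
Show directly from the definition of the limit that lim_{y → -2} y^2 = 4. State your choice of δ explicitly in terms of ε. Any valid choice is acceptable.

δ = min(1, ε/5)

Let ε > 0 be given. We seek δ > 0 with 0 < |y + 2| < δ ⇒ |y^2 − 4| < ε.
Factor: y^2 − 4 = (y + 2)(y - 2), so |y^2 − 4| = |y + 2|·|y - 2|.
Impose δ ≤ 1 so that |y| < 3; then |y - 2| ≤ 5.
Hence |y^2 − 4| ≤ 5|y + 2|, which is < ε once |y + 2| < ε/5.
Take δ = min(1, ε/5). If 0 < |y + 2| < δ then both bounds hold and |y^2 − 4| ≤ 5|y + 2| < 5·(ε/5) = ε.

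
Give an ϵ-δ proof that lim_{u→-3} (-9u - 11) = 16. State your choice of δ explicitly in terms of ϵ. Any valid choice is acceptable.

δ = ϵ/9

Fix ϵ > 0. We need δ > 0 so that 0 < |u + 3| < δ implies |(-9u - 11) − 16| < ϵ.
|(-9u - 11) − 16| = |-9u - 27| = 9|u + 3|.
So 9|u + 3| < ϵ exactly when |u + 3| < ϵ/9.
Choosing δ = ϵ/9 gives |(-9u - 11) − 16| = 9|u + 3| < ϵ whenever |u + 3| < δ.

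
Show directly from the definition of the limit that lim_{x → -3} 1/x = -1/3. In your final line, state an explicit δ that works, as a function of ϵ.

δ = min(3/2, (9/2)ϵ)

Let ϵ > 0. We seek δ > 0 such that 0 < |x + 3| < δ implies |1/x + 1/3| < ϵ.
|1/x + 1/3| = |-3 − x|/(3·|x|) = |x + 3|/(3|x|).
Require δ ≤ 3/2 so that |x| > 3 − 3/2 = 3/2, hence 3|x| > 9/2.
Then |1/x + 1/3| < |x + 3|/(9/2), which is < ϵ when |x + 3| < (9/2)ϵ.
Take δ = min(3/2, (9/2)ϵ). Then 0 < |x + 3| < δ gives both |x + 3| < 3/2 and |x + 3| < (9/2)ϵ, so |1/x + 1/3| < ϵ.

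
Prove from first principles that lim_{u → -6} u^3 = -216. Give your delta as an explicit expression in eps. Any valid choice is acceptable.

delta = min(1, eps/127)

Let eps > 0. We seek delta > 0 with 0 < |u + 6| < delta ⇒ |u^3 + 216| < eps.
Factor: u^3 + 216 = (u + 6)(u^2 - 6u + 36), so |u^3 + 216| = |u + 6|·|u^2 - 6u + 36|.
Restrict delta ≤ 1. Then |u + 6| < 1 gives |u| < 7, so by the triangle inequality |u^2 - 6u + 36| ≤ 7^2 + 6·7 + 36 = 127.
Hence |u^3 + 216| ≤ 127|u + 6|, which is < eps once |u + 6| < eps/127.
Take delta = min(1, eps/127). If 0 < |u + 6| < delta then both bounds hold and |u^3 + 216| ≤ 127|u + 6| < 127·(eps/127) = eps.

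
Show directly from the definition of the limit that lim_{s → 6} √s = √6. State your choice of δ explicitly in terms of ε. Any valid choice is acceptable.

Suppose ε > 0. We want δ > 0 such that 0 < |s − 6| < δ implies |√s − √6| < ε.
Rationalise: √s − √6 = (s − 6)/(√s + √6), so |√s − √6| = |s − 6|/(√s + √6).
Restrict δ ≤ 6 so that |s − 6| < 6 forces s > 0, and then √s + √6 > √6.
Hence |√s − √6| < |s − 6|/√6, which is < ε once |s − 6| < √6·ε.
Take δ = min(6, √6·ε). If 0 < |s − 6| < δ then s > 0 and |√s − √6| < |s − 6|/√6 < ε.

δ = min(6, √6·ε)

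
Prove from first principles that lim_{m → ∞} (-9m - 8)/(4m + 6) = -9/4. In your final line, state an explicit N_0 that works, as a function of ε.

Let ε > 0 be given. For m ≥ 1, |(-9m - 8)/(4m + 6) + 9/4| = |22|/(4(4m + 6)) = 22/(4(4m + 6)).
Since 4m + 6 ≥ 4m for m ≥ 1, this is ≤ 22/(4·4m) = (11/8)/m.
So |(-9m - 8)/(4m + 6) + 9/4| < ε whenever m > (11/8)/ε.
Take N_0 = (11/8)/ε. If m > N_0 then |(-9m - 8)/(4m + 6) + 9/4| ≤ (11/8)/m < ε.

N_0 = (11/8)/ε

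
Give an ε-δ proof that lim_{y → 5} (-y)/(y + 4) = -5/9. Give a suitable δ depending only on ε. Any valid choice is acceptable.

δ = min(9/2, (81/8)ε)

Let ε > 0. We want δ > 0 with 0 < |y − 5| < δ ⇒ |(-y)/(y + 4) + 5/9| < ε.
Combining over a common denominator, (-y)/(y + 4) + 5/9 = [(-y)·9 − (-5)·(y + 4)] / [9·(y + 4)] = -4(y − 5) / (9(y + 4)).
So |(-y)/(y + 4) + 5/9| = 4|y − 5| / (9·|y + 4|).
Restrict δ ≤ 9/2. Then |y − 5| < 9/2 gives |y + 4| = |(y − 5) + 9| ≥ 9 − 9/2 = 9/2.
Hence |(-y)/(y + 4) + 5/9| < 4|y − 5|/(9·(9/2)) = (8/81)|y − 5|, which is < ε once |y − 5| < (81/8)ε.
Take δ = min(9/2, (81/8)ε). Then 0 < |y − 5| < δ forces both bounds, so |(-y)/(y + 4) + 5/9| < ε.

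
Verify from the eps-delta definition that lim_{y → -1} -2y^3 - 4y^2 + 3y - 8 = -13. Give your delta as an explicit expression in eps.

Let eps > 0. We want delta > 0 such that 0 < |y + 1| < delta implies |(-2y^3 - 4y^2 + 3y - 8) + 13| < eps.
(-2y^3 - 4y^2 + 3y - 8) + 13 = -2y^3 - 4y^2 + 3y + 5 = (y + 1)(-2y^2 - 2y + 5).
So |(-2y^3 - 4y^2 + 3y - 8) + 13| = |y + 1|·|-2y^2 - 2y + 5|.
Assume first that |y + 1| < 1, so |y| < 2. Then |-2y^2 - 2y + 5| ≤ 2·2^2 + 2·2 + 5 = 17.
Hence |(-2y^3 - 4y^2 + 3y - 8) + 13| ≤ 17|y + 1| < eps provided |y + 1| < eps/17.
Take delta = min(1, eps/17). Then 0 < |y + 1| < delta gives both |y + 1| < 1 and |y + 1| < eps/17, so |(-2y^3 - 4y^2 + 3y - 8) + 13| < eps.

delta = min(1, eps/17)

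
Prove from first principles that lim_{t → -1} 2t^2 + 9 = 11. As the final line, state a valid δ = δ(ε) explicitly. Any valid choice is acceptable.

Let ε > 0. We want δ > 0 such that 0 < |t + 1| < δ implies |(2t^2 + 9) − 11| < ε.
(2t^2 + 9) − 11 = 2t^2 - 2 = (t + 1)(2t - 2).
So |(2t^2 + 9) − 11| = |t + 1|·|2t - 2|.
Require δ ≤ 1. Then |t + 1| < 1 gives |t| < 2, and by the triangle inequality |2t - 2| ≤ 2·2 + 2 = 6.
Hence |(2t^2 + 9) − 11| ≤ 6|t + 1| < ε provided |t + 1| < ε/6.
Take δ = min(1, ε/6). Then 0 < |t + 1| < δ gives both |t + 1| < 1 and |t + 1| < ε/6, so |(2t^2 + 9) − 11| < ε.

δ = min(1, ε/6)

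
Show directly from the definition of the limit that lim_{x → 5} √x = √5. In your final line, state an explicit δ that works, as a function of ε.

δ = min(5, √5·ε)

Let ε > 0 be given. We want δ > 0 such that 0 < |x − 5| < δ implies |√x − √5| < ε.
Rationalise: √x − √5 = (x − 5)/(√x + √5), so |√x − √5| = |x − 5|/(√x + √5).
Restrict δ ≤ 5 so that |x − 5| < 5 forces x > 0, and then √x + √5 > √5.
Hence |√x − √5| < |x − 5|/√5, which is < ε once |x − 5| < √5·ε.
Take δ = min(5, √5·ε). If 0 < |x − 5| < δ then x > 0 and |√x − √5| < |x − 5|/√5 < ε.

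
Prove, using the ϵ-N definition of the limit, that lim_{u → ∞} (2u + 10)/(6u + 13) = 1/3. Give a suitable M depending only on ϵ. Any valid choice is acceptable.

M = (17/18)/ϵ

Fix ϵ > 0. We seek M > 0 such that u > M implies |(2u + 10)/(6u + 13) − (1/3)| < ϵ.
(2u + 10)/(6u + 13) − (1/3) = (6(2u + 10) − 2(6u + 13)) / (6(6u + 13)) = 34/(6(6u + 13)).
For u > 0 we have 6u + 13 > 6u, so |(2u + 10)/(6u + 13) − (1/3)| = 34/(6(6u + 13)) < 34/(6·6u) = (17/18)/u.
Thus |(2u + 10)/(6u + 13) − (1/3)| < ϵ whenever u > (17/18)/ϵ.
Take M = (17/18)/ϵ. If u > M then |(2u + 10)/(6u + 13) − (1/3)| < (17/18)/u < ϵ.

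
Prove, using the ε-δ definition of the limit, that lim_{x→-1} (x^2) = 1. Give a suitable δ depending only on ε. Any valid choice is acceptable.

δ = min(2, ε/4)

Let ε > 0 be given. We seek δ > 0 with 0 < |x + 1| < δ ⇒ |x^2 − 1| < ε.
Factor: x^2 − 1 = (x + 1)(x - 1), so |x^2 − 1| = |x + 1|·|x - 1|.
Impose δ ≤ 2 so that |x| < 3; then |x - 1| ≤ 4.
Hence |x^2 − 1| ≤ 4|x + 1|, which is < ε once |x + 1| < ε/4.
Take δ = min(2, ε/4). If 0 < |x + 1| < δ then both bounds hold and |x^2 − 1| ≤ 4|x + 1| < 4·(ε/4) = ε.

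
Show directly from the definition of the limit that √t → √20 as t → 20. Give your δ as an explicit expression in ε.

δ = min(20, √20·ε)

Suppose ε > 0. We want δ > 0 such that 0 < |t − 20| < δ implies |√t − √20| < ε.
Rationalise: √t − √20 = (t − 20)/(√t + √20), so |√t − √20| = |t − 20|/(√t + √20).
Restrict δ ≤ 20 so that |t − 20| < 20 forces t > 0, and then √t + √20 > √20.
Hence |√t − √20| < |t − 20|/√20, which is < ε once |t − 20| < √20·ε.
Take δ = min(20, √20·ε). If 0 < |t − 20| < δ then t > 0 and |√t − √20| < |t − 20|/√20 < ε.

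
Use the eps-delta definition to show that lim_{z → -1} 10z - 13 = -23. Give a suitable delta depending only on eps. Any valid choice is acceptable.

Let eps > 0. We need delta > 0 so that 0 < |z + 1| < delta implies |(10z - 13) + 23| < eps.
Since (10z - 13) + 23 = 10(z + 1), we have |(10z - 13) + 23| = 10|z + 1|.
Thus it suffices that |z + 1| < eps/10.
Choosing delta = eps/10 gives |(10z - 13) + 23| = 10|z + 1| < eps whenever |z + 1| < delta.

delta = eps/10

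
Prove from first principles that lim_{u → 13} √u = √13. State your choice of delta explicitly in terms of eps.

delta = min(13, √13·eps)

Let eps > 0 be given. We want delta > 0 such that 0 < |u − 13| < delta implies |√u − √13| < eps.
Rationalise: √u − √13 = (u − 13)/(√u + √13), so |√u − √13| = |u − 13|/(√u + √13).
Restrict delta ≤ 13 so that |u − 13| < 13 forces u > 0, and then √u + √13 > √13.
Hence |√u − √13| < |u − 13|/√13, which is < eps once |u − 13| < √13·eps.
Take delta = min(13, √13·eps). If 0 < |u − 13| < delta then u > 0 and |√u − √13| < |u − 13|/√13 < eps.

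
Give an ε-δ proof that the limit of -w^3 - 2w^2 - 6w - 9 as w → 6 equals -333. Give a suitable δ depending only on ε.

δ = min(2, ε/182)

Suppose ε > 0. We want δ > 0 such that 0 < |w − 6| < δ implies |(-w^3 - 2w^2 - 6w - 9) + 333| < ε.
(-w^3 - 2w^2 - 6w - 9) + 333 = -w^3 - 2w^2 - 6w + 324 = (w − 6)(-w^2 - 8w - 54).
So |(-w^3 - 2w^2 - 6w - 9) + 333| = |w − 6|·|-w^2 - 8w - 54|.
Assume first that |w − 6| < 2, so |w| < 8. Then |-w^2 - 8w - 54| ≤ 8^2 + 8·8 + 54 = 182.
Hence |(-w^3 - 2w^2 - 6w - 9) + 333| ≤ 182|w − 6| < ε provided |w − 6| < ε/182.
Choosing δ = min(2, ε/182) ensures both conditions, hence |(-w^3 - 2w^2 - 6w - 9) + 333| < ε.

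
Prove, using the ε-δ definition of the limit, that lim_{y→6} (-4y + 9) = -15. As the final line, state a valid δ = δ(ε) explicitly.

δ = ε/4

Let ε > 0 be given. We need δ > 0 so that 0 < |y − 6| < δ implies |(-4y + 9) + 15| < ε.
|(-4y + 9) + 15| = |-4y + 24| = 4|y − 6|.
Thus it suffices that |y − 6| < ε/4.
Take δ = ε/4. If 0 < |y − 6| < δ then |(-4y + 9) + 15| = 4|y − 6| < 4·(ε/4) = ε.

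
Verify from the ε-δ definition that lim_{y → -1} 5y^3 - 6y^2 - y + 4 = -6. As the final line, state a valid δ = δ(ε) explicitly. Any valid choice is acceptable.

δ = min(1, ε/52)

Let ε > 0. We want δ > 0 such that 0 < |y + 1| < δ implies |(5y^3 - 6y^2 - y + 4) + 6| < ε.
(5y^3 - 6y^2 - y + 4) + 6 = 5y^3 - 6y^2 - y + 10 = (y + 1)(5y^2 - 11y + 10).
So |(5y^3 - 6y^2 - y + 4) + 6| = |y + 1|·|5y^2 - 11y + 10|.
Require δ ≤ 1. Then |y + 1| < 1 gives |y| < 2, and by the triangle inequality |5y^2 - 11y + 10| ≤ 5·2^2 + 11·2 + 10 = 52.
Hence |(5y^3 - 6y^2 - y + 4) + 6| ≤ 52|y + 1| < ε provided |y + 1| < ε/52.
Take δ = min(1, ε/52). Then 0 < |y + 1| < δ gives both |y + 1| < 1 and |y + 1| < ε/52, so |(5y^3 - 6y^2 - y + 4) + 6| < ε.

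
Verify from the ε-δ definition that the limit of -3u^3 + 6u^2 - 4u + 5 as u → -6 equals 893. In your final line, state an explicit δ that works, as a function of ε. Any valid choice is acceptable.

Suppose ε > 0. We want δ > 0 such that 0 < |u + 6| < δ implies |(-3u^3 + 6u^2 - 4u + 5) − 893| < ε.
(-3u^3 + 6u^2 - 4u + 5) − 893 = -3u^3 + 6u^2 - 4u - 888 = (u + 6)(-3u^2 + 24u - 148).
So |(-3u^3 + 6u^2 - 4u + 5) − 893| = |u + 6|·|-3u^2 + 24u - 148|.
Assume first that |u + 6| < 1, so |u| < 7. Then |-3u^2 + 24u - 148| ≤ 3·7^2 + 24·7 + 148 = 463.
Hence |(-3u^3 + 6u^2 - 4u + 5) − 893| ≤ 463|u + 6| < ε provided |u + 6| < ε/463.
Choosing δ = min(1, ε/463) ensures both conditions, hence |(-3u^3 + 6u^2 - 4u + 5) − 893| < ε.

δ = min(1, ε/463)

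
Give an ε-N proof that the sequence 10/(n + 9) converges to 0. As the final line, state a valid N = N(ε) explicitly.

Let ε > 0 be given. For n ≥ 1, |10/(n + 9) − 0| = 10/(n + 9) ≤ 10/n.
We need 10/n < ε, i.e. n > 10/ε.
Take N = 10/ε. If n > N then |10/(n + 9)| ≤ 10/n < ε.

N = 10/ε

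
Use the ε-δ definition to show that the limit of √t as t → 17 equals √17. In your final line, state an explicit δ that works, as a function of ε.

Suppose ε > 0. We want δ > 0 such that 0 < |t − 17| < δ implies |√t − √17| < ε.
Multiplying by the conjugate, |√t − √17| = |t − 17|/(√t + √17).
Restrict δ ≤ 17 so that |t − 17| < 17 forces t > 0, and then √t + √17 > √17.
Hence |√t − √17| < |t − 17|/√17, which is < ε once |t − 17| < √17·ε.
Take δ = min(17, √17·ε). If 0 < |t − 17| < δ then t > 0 and |√t − √17| < |t − 17|/√17 < ε.

δ = min(17, √17·ε)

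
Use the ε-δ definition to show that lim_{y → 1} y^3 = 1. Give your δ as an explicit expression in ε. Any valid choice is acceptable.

δ = min(1, ε/7)

Suppose ε > 0. We seek δ > 0 with 0 < |y − 1| < δ ⇒ |y^3 − 1| < ε.
Factor: y^3 − 1 = (y − 1)(y^2 + y + 1), so |y^3 − 1| = |y − 1|·|y^2 + y + 1|.
Impose δ ≤ 1 so that |y| < 2; then |y^2 + y + 1| ≤ 7.
Hence |y^3 − 1| ≤ 7|y − 1|, which is < ε once |y − 1| < ε/7.
Take δ = min(1, ε/7). If 0 < |y − 1| < δ then both bounds hold and |y^3 − 1| ≤ 7|y − 1| < 7·(ε/7) = ε.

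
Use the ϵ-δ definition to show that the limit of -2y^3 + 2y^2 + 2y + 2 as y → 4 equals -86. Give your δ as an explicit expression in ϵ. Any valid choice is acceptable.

Let ϵ > 0. We want δ > 0 such that 0 < |y − 4| < δ implies |(-2y^3 + 2y^2 + 2y + 2) + 86| < ϵ.
(-2y^3 + 2y^2 + 2y + 2) + 86 = -2y^3 + 2y^2 + 2y + 88 = (y − 4)(-2y^2 - 6y - 22).
So |(-2y^3 + 2y^2 + 2y + 2) + 86| = |y − 4|·|-2y^2 - 6y - 22|.
Assume first that |y − 4| < 1, so |y| < 5. Then |-2y^2 - 6y - 22| ≤ 2·5^2 + 6·5 + 22 = 102.
Hence |(-2y^3 + 2y^2 + 2y + 2) + 86| ≤ 102|y − 4| < ϵ provided |y − 4| < ϵ/102.
Take δ = min(1, ϵ/102). Then 0 < |y − 4| < δ gives both |y − 4| < 1 and |y − 4| < ϵ/102, so |(-2y^3 + 2y^2 + 2y + 2) + 86| < ϵ.

δ = min(1, ϵ/102)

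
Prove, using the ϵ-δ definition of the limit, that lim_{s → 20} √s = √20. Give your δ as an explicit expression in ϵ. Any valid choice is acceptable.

δ = min(20, √20·ϵ)

Let ϵ > 0 be given. We want δ > 0 such that 0 < |s − 20| < δ implies |√s − √20| < ϵ.
Rationalise: √s − √20 = (s − 20)/(√s + √20), so |√s − √20| = |s − 20|/(√s + √20).
Restrict δ ≤ 20 so that |s − 20| < 20 forces s > 0, and then √s + √20 > √20.
Hence |√s − √20| < |s − 20|/√20, which is < ϵ once |s − 20| < √20·ϵ.
Take δ = min(20, √20·ϵ). If 0 < |s − 20| < δ then s > 0 and |√s − √20| < |s − 20|/√20 < ϵ.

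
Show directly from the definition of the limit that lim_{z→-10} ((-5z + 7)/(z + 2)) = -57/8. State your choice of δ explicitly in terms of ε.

Suppose ε > 0. We want δ > 0 with 0 < |z + 10| < δ ⇒ |(-5z + 7)/(z + 2) + 57/8| < ε.
Combining over a common denominator, (-5z + 7)/(z + 2) + 57/8 = [(-5z + 7)·(-8) − 57·(z + 2)] / [(-8)·(z + 2)] = -17(z + 10) / ((-8)(z + 2)).
So |(-5z + 7)/(z + 2) + 57/8| = 17|z + 10| / (8·|z + 2|).
Restrict δ ≤ 4. Then |z + 10| < 4 gives |z + 2| = |(z + 10) + (-8)| ≥ 8 − 4 = 4.
Hence |(-5z + 7)/(z + 2) + 57/8| < 17|z + 10|/(8·4) = (17/32)|z + 10|, which is < ε once |z + 10| < (32/17)ε.
Take δ = min(4, (32/17)ε). Then 0 < |z + 10| < δ forces both bounds, so |(-5z + 7)/(z + 2) + 57/8| < ε.

δ = min(4, (32/17)ε)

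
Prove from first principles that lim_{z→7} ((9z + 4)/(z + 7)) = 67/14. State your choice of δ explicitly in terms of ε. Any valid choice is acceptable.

Let ε > 0. We want δ > 0 with 0 < |z − 7| < δ ⇒ |(9z + 4)/(z + 7) − (67/14)| < ε.
Combining over a common denominator, (9z + 4)/(z + 7) − (67/14) = [(9z + 4)·14 − 67·(z + 7)] / [14·(z + 7)] = 59(z − 7) / (14(z + 7)).
So |(9z + 4)/(z + 7) − (67/14)| = 59|z − 7| / (14·|z + 7|).
Restrict δ ≤ 7. Then |z − 7| < 7 gives |z + 7| = |(z − 7) + 14| ≥ 14 − 7 = 7.
Hence |(9z + 4)/(z + 7) − (67/14)| < 59|z − 7|/(14·7) = (59/98)|z − 7|, which is < ε once |z − 7| < (98/59)ε.
Take δ = min(7, (98/59)ε). Then 0 < |z − 7| < δ forces both bounds, so |(9z + 4)/(z + 7) − (67/14)| < ε.

δ = min(7, (98/59)ε)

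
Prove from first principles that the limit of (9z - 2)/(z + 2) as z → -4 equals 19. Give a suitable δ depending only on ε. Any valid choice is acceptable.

δ = min(1, (1/10)ε)

Let ε > 0. We want δ > 0 with 0 < |z + 4| < δ ⇒ |(9z - 2)/(z + 2) − 19| < ε.
Combining over a common denominator, (9z - 2)/(z + 2) − 19 = [(9z - 2)·(-2) − (-38)·(z + 2)] / [(-2)·(z + 2)] = 20(z + 4) / ((-2)(z + 2)).
So |(9z - 2)/(z + 2) − 19| = 20|z + 4| / (2·|z + 2|).
Require δ ≤ 1, so |z + 2| ≥ |-2| − |z + 4| > 2 − 1 = 1.
Hence |(9z - 2)/(z + 2) − 19| < 20|z + 4|/(2·1) = 10|z + 4|, which is < ε once |z + 4| < (1/10)ε.
Take δ = min(1, (1/10)ε). Then 0 < |z + 4| < δ forces both bounds, so |(9z - 2)/(z + 2) − 19| < ε.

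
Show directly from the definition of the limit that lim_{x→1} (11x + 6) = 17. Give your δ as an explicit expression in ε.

Fix ε > 0. We need δ > 0 so that 0 < |x − 1| < δ implies |(11x + 6) − 17| < ε.
|(11x + 6) − 17| = |11x - 11| = 11|x − 1|.
Thus it suffices that |x − 1| < ε/11.
Choosing δ = ε/11 gives |(11x + 6) − 17| = 11|x − 1| < ε whenever |x − 1| < δ.

δ = ε/11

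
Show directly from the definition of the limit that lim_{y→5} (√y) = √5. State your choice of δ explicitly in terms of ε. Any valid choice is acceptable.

Fix ε > 0. We want δ > 0 such that 0 < |y − 5| < δ implies |√y − √5| < ε.
Rationalise: √y − √5 = (y − 5)/(√y + √5), so |√y − √5| = |y − 5|/(√y + √5).
Restrict δ ≤ 5 so that |y − 5| < 5 forces y > 0, and then √y + √5 > √5.
Hence |√y − √5| < |y − 5|/√5, which is < ε once |y − 5| < √5·ε.
Take δ = min(5, √5·ε). If 0 < |y − 5| < δ then y > 0 and |√y − √5| < |y − 5|/√5 < ε.

δ = min(5, √5·ε)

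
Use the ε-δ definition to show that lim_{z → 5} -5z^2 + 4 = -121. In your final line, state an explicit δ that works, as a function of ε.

Suppose ε > 0. We want δ > 0 such that 0 < |z − 5| < δ implies |(-5z^2 + 4) + 121| < ε.
(-5z^2 + 4) + 121 = -5z^2 + 125 = (z − 5)(-5z - 25).
So |(-5z^2 + 4) + 121| = |z − 5|·|-5z - 25|.
Assume first that |z − 5| < 1, so |z| < 6. Then |-5z - 25| ≤ 5·6 + 25 = 55.
Hence |(-5z^2 + 4) + 121| ≤ 55|z − 5| < ε provided |z − 5| < ε/55.
Choosing δ = min(1, ε/55) ensures both conditions, hence |(-5z^2 + 4) + 121| < ε.

δ = min(1, ε/55)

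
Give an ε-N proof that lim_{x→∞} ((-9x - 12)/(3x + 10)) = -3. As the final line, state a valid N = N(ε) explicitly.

N = 6/ε

Suppose ε > 0. We seek N > 0 such that x > N implies |(-9x - 12)/(3x + 10) + 3| < ε.
(-9x - 12)/(3x + 10) + 3 = (3(-9x - 12) − (-9)(3x + 10)) / (3(3x + 10)) = 54/(3(3x + 10)).
For x > 0 we have 3x + 10 > 3x, so |(-9x - 12)/(3x + 10) + 3| = 54/(3(3x + 10)) < 54/(3·3x) = 6/x.
Thus |(-9x - 12)/(3x + 10) + 3| < ε whenever x > 6/ε.
Take N = 6/ε. If x > N then |(-9x - 12)/(3x + 10) + 3| < 6/x < ε.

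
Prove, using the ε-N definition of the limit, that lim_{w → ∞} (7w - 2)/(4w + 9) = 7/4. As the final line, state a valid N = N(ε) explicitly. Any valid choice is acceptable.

Fix ε > 0. We seek N > 0 such that w > N implies |(7w - 2)/(4w + 9) − (7/4)| < ε.
(7w - 2)/(4w + 9) − (7/4) = (4(7w - 2) − 7(4w + 9)) / (4(4w + 9)) = -71/(4(4w + 9)).
For w > 0 we have 4w + 9 > 4w, so |(7w - 2)/(4w + 9) − (7/4)| = 71/(4(4w + 9)) < 71/(4·4w) = (71/16)/w.
Thus |(7w - 2)/(4w + 9) − (7/4)| < ε whenever w > (71/16)/ε.
Take N = (71/16)/ε. If w > N then |(7w - 2)/(4w + 9) − (7/4)| < (71/16)/w < ε.

N = (71/16)/ε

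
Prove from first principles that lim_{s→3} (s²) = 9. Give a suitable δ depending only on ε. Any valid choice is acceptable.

δ = min(1, ε/7)

Suppose ε > 0. We seek δ > 0 with 0 < |s − 3| < δ ⇒ |s² − 9| < ε.
Factor: s² − 9 = (s − 3)(s + 3), so |s² − 9| = |s − 3|·|s + 3|.
Restrict δ ≤ 1. Then |s − 3| < 1 gives |s| < 4, so by the triangle inequality |s + 3| ≤ 4 + 3 = 7.
Hence |s² − 9| ≤ 7|s − 3|, which is < ε once |s − 3| < ε/7.
Take δ = min(1, ε/7). If 0 < |s − 3| < δ then both bounds hold and |s² − 9| ≤ 7|s − 3| < 7·(ε/7) = ε.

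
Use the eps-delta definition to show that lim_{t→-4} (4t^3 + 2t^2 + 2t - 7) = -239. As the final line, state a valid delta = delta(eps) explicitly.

Let eps > 0 be given. We want delta > 0 such that 0 < |t + 4| < delta implies |(4t^3 + 2t^2 + 2t - 7) + 239| < eps.
(4t^3 + 2t^2 + 2t - 7) + 239 = 4t^3 + 2t^2 + 2t + 232 = (t + 4)(4t^2 - 14t + 58).
So |(4t^3 + 2t^2 + 2t - 7) + 239| = |t + 4|·|4t^2 - 14t + 58|.
Assume first that |t + 4| < 1, so |t| < 5. Then |4t^2 - 14t + 58| ≤ 4·5^2 + 14·5 + 58 = 228.
Hence |(4t^3 + 2t^2 + 2t - 7) + 239| ≤ 228|t + 4| < eps provided |t + 4| < eps/228.
Choosing delta = min(1, eps/228) ensures both conditions, hence |(4t^3 + 2t^2 + 2t - 7) + 239| < eps.

delta = min(1, eps/228)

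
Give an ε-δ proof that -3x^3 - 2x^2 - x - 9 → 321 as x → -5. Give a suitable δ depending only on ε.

δ = min(1, ε/252)

Let ε > 0. We want δ > 0 such that 0 < |x + 5| < δ implies |(-3x^3 - 2x^2 - x - 9) − 321| < ε.
(-3x^3 - 2x^2 - x - 9) − 321 = -3x^3 - 2x^2 - x - 330 = (x + 5)(-3x^2 + 13x - 66).
So |(-3x^3 - 2x^2 - x - 9) − 321| = |x + 5|·|-3x^2 + 13x - 66|.
Assume first that |x + 5| < 1, so |x| < 6. Then |-3x^2 + 13x - 66| ≤ 3·6^2 + 13·6 + 66 = 252.
Hence |(-3x^3 - 2x^2 - x - 9) − 321| ≤ 252|x + 5| < ε provided |x + 5| < ε/252.
Choosing δ = min(1, ε/252) ensures both conditions, hence |(-3x^3 - 2x^2 - x - 9) − 321| < ε.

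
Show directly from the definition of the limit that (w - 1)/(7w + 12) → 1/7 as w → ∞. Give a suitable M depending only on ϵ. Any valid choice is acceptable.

Let ϵ > 0. We seek M > 0 such that w > M implies |(w - 1)/(7w + 12) − (1/7)| < ϵ.
(w - 1)/(7w + 12) − (1/7) = (7(w - 1) − (7w + 12)) / (7(7w + 12)) = -19/(7(7w + 12)).
For w > 0 we have 7w + 12 > 7w, so |(w - 1)/(7w + 12) − (1/7)| = 19/(7(7w + 12)) < 19/(7·7w) = (19/49)/w.
Thus |(w - 1)/(7w + 12) − (1/7)| < ϵ whenever w > (19/49)/ϵ.
Take M = (19/49)/ϵ. If w > M then |(w - 1)/(7w + 12) − (1/7)| < (19/49)/w < ϵ.

M = (19/49)/ϵ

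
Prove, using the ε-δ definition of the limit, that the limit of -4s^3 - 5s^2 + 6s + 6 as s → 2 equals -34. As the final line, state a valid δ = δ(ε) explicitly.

δ = min(1, ε/95)

Fix ε > 0. We want δ > 0 such that 0 < |s − 2| < δ implies |(-4s^3 - 5s^2 + 6s + 6) + 34| < ε.
(-4s^3 - 5s^2 + 6s + 6) + 34 = -4s^3 - 5s^2 + 6s + 40 = (s − 2)(-4s^2 - 13s - 20).
So |(-4s^3 - 5s^2 + 6s + 6) + 34| = |s − 2|·|-4s^2 - 13s - 20|.
Assume first that |s − 2| < 1, so |s| < 3. Then |-4s^2 - 13s - 20| ≤ 4·3^2 + 13·3 + 20 = 95.
Hence |(-4s^3 - 5s^2 + 6s + 6) + 34| ≤ 95|s − 2| < ε provided |s − 2| < ε/95.
Take δ = min(1, ε/95). Then 0 < |s − 2| < δ gives both |s − 2| < 1 and |s − 2| < ε/95, so |(-4s^3 - 5s^2 + 6s + 6) + 34| < ε.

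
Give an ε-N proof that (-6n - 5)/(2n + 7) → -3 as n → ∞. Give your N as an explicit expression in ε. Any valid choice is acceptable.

Let ε > 0. For n ≥ 1, |(-6n - 5)/(2n + 7) + 3| = |32|/(2(2n + 7)) = 32/(2(2n + 7)).
Since 2n + 7 ≥ 2n for n ≥ 1, this is ≤ 32/(2·2n) = 8/n.
So |(-6n - 5)/(2n + 7) + 3| < ε whenever n > 8/ε.
Take N = 8/ε. If n > N then |(-6n - 5)/(2n + 7) + 3| ≤ 8/n < ε.

N = 8/ε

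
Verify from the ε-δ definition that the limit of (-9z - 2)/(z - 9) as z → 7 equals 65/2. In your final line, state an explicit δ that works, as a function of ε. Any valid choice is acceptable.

δ = min(1, (2/83)ε)

Let ε > 0 be given. We want δ > 0 with 0 < |z − 7| < δ ⇒ |(-9z - 2)/(z - 9) − (65/2)| < ε.
Combining over a common denominator, (-9z - 2)/(z - 9) − (65/2) = [(-9z - 2)·(-2) − (-65)·(z - 9)] / [(-2)·(z - 9)] = 83(z − 7) / ((-2)(z - 9)).
So |(-9z - 2)/(z - 9) − (65/2)| = 83|z − 7| / (2·|z − 9|).
Restrict δ ≤ 1. Then |z − 7| < 1 gives |z − 9| = |(z − 7) + (-2)| ≥ 2 − 1 = 1.
Hence |(-9z - 2)/(z - 9) − (65/2)| < 83|z − 7|/(2·1) = (83/2)|z − 7|, which is < ε once |z − 7| < (2/83)ε.
Take δ = min(1, (2/83)ε). Then 0 < |z − 7| < δ forces both bounds, so |(-9z - 2)/(z - 9) − (65/2)| < ε.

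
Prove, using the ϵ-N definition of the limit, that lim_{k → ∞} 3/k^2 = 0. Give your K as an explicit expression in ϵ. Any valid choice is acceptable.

K = (3/ϵ)^{1/2}

Let ϵ > 0 be given. For k ≥ 1, |3/k^2 − 0| = 3/k^2.
3/k^2 < ϵ ⇔ k^2 > 3/ϵ ⇔ k > (3/ϵ)^{1/2}.
Take K = (3/ϵ)^{1/2}. Then k > K implies 3/k^2 < ϵ.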